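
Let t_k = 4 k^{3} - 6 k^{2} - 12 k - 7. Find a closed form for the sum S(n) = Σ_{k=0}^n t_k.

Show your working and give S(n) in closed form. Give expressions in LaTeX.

S(n) = n^{4} - 8 n^{2} - 14 n - 7

Ratio r(k) = (4*k**3 + 6*k**2 - 12*k - 21)/(4*k**3 - 6*k**2 - 12*k - 7).
Factor: A=1; B=1; C=k**3 - 3*k**2/2 - 3*k - 7/4.
f must satisfy (1)·f(k+1) − (1)·f(k) = k**3 - 3*k**2/2 - 3*k - 7/4.
deg f ≤ 4 (via 0,0,3).
Solving with deg f ≤ 4: f(k) = k*(k**3 - 4*k**2 - 2*k - 2)/4.
R(k) = B(k−1)·f(k)/C(k) = k*(k**3 - 4*k**2 - 2*k - 2)/(4*k**3 - 6*k**2 - 12*k - 7); s_k = R·t_k = k*(k**3 - 4*k**2 - 2*k - 2).
Verify: 4*k**3 - 6*k**2 - 12*k - 7 matches t_k.
s_(n+1) = n**4 - 8*n**2 - 14*n - 7 and s_(0) = 0, so S(n) = n**4 - 8*n**2 - 14*n - 7.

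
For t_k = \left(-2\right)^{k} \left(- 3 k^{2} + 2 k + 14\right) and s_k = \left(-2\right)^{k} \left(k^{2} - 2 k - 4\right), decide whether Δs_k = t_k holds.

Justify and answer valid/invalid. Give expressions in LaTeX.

Valid: the claim telescopes to t_k.

s_(k+1) = (-2)**(k + 1)*(k**2 - 5)
s_(k+1) − s_k = (-2)**k*(-3*k**2 + 2*k + 14)
(s_(k+1) − s_k) − t_k = 0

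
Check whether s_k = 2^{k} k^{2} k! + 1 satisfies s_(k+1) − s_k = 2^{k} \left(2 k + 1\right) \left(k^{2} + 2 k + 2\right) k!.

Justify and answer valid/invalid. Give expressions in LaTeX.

valid; difference matches t_k

s_(k+1) = 2**(k + 1)*(k + 1)**2*factorial(k + 1) + 1
s_(k+1) − s_k = 2**k*(2*k + 1)*(k**2 + 2*k + 2)*factorial(k)
(s_(k+1) − s_k) − t_k = 0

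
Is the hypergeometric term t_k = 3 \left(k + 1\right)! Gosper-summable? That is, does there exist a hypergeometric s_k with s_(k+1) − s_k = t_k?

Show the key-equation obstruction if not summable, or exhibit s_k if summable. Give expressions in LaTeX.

t_(k+1)/t_k = k + 2.
Gosper form: A/B · C(k+1)/C(k) with A=k + 2, B=1, C=1.
Set up (k + 2)·f(k+1) − (1)·f(k) − (1) = 0.
deg f ≤ -1 (via 1,0,0).
Bound -1 < 0, so the key equation has no polynomial solution.

No — negative degree bound, so no certificate f.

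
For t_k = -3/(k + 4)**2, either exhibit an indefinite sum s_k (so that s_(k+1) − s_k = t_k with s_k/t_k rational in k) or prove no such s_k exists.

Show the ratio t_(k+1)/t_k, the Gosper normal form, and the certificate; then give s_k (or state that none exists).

t_(k+1)/t_k = (k + 4)**2/(k + 5)**2.
Gosper form: A/B · C(k+1)/C(k) with A=k**2 + 8*k + 16, B=k**2 + 10*k + 25, C=1.
f must satisfy (k**2 + 8*k + 16)·f(k+1) − (k**2 + 8*k + 16)·f(k) = 1.
Bound: deg f ≤ 0.
Write f(k) = c0. Then LHS − RHS = -1, requiring -1 = 0: contradictory. No certificate.

none (Gosper's algorithm certifies no s_k)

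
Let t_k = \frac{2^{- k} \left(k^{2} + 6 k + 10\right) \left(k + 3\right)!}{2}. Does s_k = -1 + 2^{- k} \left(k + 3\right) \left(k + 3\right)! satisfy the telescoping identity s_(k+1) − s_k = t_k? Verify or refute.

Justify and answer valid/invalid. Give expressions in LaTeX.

s_(k+1) = 2**(-k - 1)*(k + 4)*factorial(k + 4) - 1
s_(k+1) − s_k = (k**2 + 6*k + 10)*factorial(k + 3)/(2*2**k)
(s_(k+1) − s_k) − t_k = 0

valid; difference matches t_k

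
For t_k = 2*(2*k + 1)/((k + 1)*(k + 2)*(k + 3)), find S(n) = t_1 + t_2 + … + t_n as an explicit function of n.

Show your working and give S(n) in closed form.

S(n) = n*(7*n + 11)/(6*(n**2 + 5*n + 6))

r(k) = (k + 1)*(2*k + 3)/((k + 4)*(2*k + 1)) after simplifying.
Gosper form: A/B · C(k+1)/C(k) with A=k + 1, B=k + 4, C=k + 1/2.
Set up (k + 1)·f(k+1) − (k + 3)·f(k) − (k + 1/2) = 0.
From deg A=1, deg B=1, deg C=1: d=2.
Match coefficients ⇒ f(k) = k*(3*k + 1)/8.
R(k) = B(k−1)·f(k)/C(k) = k*(k + 3)*(3*k + 1)/(4*(2*k + 1)); s_k = R·t_k = k*(3*k + 1)/(2*(k + 1)*(k + 2)).
s_(k+1) − s_k = 2*(2*k + 1)/(k**3 + 6*k**2 + 11*k + 6) = t_k.
s_(n+1) = (3*n**2 + 7*n + 4)/(2*(n**2 + 5*n + 6)) and s_(1) = 1/3, so S(n) = n*(7*n + 11)/(6*(n**2 + 5*n + 6)).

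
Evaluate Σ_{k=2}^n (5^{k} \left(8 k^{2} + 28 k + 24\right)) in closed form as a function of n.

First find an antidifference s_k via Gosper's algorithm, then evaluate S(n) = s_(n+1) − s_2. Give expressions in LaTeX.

S(n) = 10 \cdot 5^{n} n^{2} + 30 \cdot 5^{n} n + 25 \cdot 5^{n} - 325

Ratio r(k) = 5*(2*k**2 + 11*k + 15)/(2*k**2 + 7*k + 6).
Normal form (A,B,C) = (5, 1, k**2 + 7*k/2 + 3).
f must satisfy (5)·f(k+1) − (1)·f(k) = k**2 + 7*k/2 + 3.
d = 2 from the (0,0,2) case.
Coefficient equations give f(k) = (2*k**2 + 2*k + 1)/8.
Get s_k = R·t_k = 5**k*(2*k**2 + 2*k + 1) with R(k) = B(k−1)f(k)/C(k) = (2*k**2 + 2*k + 1)/(4*(k + 2)*(2*k + 3)).
s_(k+1) − s_k = 5**k*(8*k**2 + 28*k + 24) = t_k.
Σ_(k=2)^n t_k = s_(n+1) − s_(2) = (5**(n + 1)*(2*n**2 + 6*n + 5)) − (325), i.e. 10*5**n*n**2 + 30*5**n*n + 25*5**n - 325.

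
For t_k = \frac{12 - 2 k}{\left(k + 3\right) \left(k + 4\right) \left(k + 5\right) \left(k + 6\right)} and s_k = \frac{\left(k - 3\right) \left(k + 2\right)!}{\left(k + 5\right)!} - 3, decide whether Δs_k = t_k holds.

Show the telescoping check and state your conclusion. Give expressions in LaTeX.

valid (s_(k+1) − s_k reduces to t_k)

s_(k+1) = (k - 2)*factorial(k + 3)/factorial(k + 6) - 3
s_(k+1) − s_k = (12 - 2*k)/((k + 3)*(k + 4)*(k + 5)*(k + 6))
(s_(k+1) − s_k) − t_k = 0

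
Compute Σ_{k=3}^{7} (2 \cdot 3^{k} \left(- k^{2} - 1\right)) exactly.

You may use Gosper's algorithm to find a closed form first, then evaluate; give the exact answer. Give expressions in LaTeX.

Ratio r(k) = 3*((k + 1)**2 + 1)/(k**2 + 1).
So A=3 and B=1, with C=k**2 + 1.
f must satisfy (3)·f(k+1) − (1)·f(k) = k**2 + 1.
Degrees (0,0,2) ⇒ d ≤ 2.
Solving with deg f ≤ 2: f(k) = (k**2 - 3*k + 4)/2.
Then R = B(k−1)f/C = (k**2 - 3*k + 4)/(2*(k**2 + 1)), so s_k = R(k)·t_k = 3**k*(-k**2 + 3*k - 4).
Δs = 2*3**k*(-k**2 - 1), as required.
Sum = s_(8) − s_(3); s_(8) = -288684, s_(3) = -108 ⇒ -288576.

Σ = -288576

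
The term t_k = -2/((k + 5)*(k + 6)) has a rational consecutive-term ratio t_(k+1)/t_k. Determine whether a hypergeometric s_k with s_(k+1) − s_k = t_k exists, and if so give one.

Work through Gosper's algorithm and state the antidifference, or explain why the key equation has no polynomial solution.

Compute t_(k+1)/t_k: get (k + 5)/(k + 7).
So A=k + 5 and B=k + 7, with C=1.
Set up (k + 5)·f(k+1) − (k + 6)·f(k) − (1) = 0.
d = 1 from the (1,1,0) case.
Solve for f: f(k) = k/5 (degree 1 ≤ 1).
So s_k = (B(k−1)f/C)·t_k = (k*(k + 6)/5)·t_k = -2*k/(5*k + 25).
Δs = -2/(k**2 + 11*k + 30), as required.

s_k = -2*k/(5*k + 25)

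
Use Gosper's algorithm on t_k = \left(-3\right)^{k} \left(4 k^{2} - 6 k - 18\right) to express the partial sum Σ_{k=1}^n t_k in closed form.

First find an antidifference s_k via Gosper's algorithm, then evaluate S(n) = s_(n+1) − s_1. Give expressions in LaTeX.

S(n) = 3 \left(-3\right)^{n} n^{2} - 3 \left(-3\right)^{n} n - 15 \left(-3\right)^{n} + 15

Compute t_(k+1)/t_k: get 3*(-2*k**2 - k + 10)/(2*k**2 - 3*k - 9).
Gosper form: A/B · C(k+1)/C(k) with A=-3, B=1, C=k**2 - 3*k/2 - 9/2.
f must satisfy (-3)·f(k+1) − (1)·f(k) = k**2 - 3*k/2 - 9/2.
From deg A=0, deg B=0, deg C=2: d=2.
Coefficient equations give f(k) = -(k**2 - 3*k - 3)/4.
So s_k = (B(k−1)f/C)·t_k = (-(k**2 - 3*k - 3)/(2*(k - 3)*(2*k + 3)))·t_k = (-3)**k*(-k**2 + 3*k + 3).
Check: Δs_k = (-3)**k*(4*k**2 - 6*k - 18). ✓
s_(n+1) = (-3)**(n + 1)*(-n**2 + n + 5) and s_(1) = -15, so S(n) = 3*(-3)**n*n**2 - 3*(-3)**n*n - 15*(-3)**n + 15.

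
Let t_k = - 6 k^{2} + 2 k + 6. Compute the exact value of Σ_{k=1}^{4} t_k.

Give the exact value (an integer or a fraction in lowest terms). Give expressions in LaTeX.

Ratio r(k) = (k - 3*(k + 1)**2 + 4)/(-3*k**2 + k + 3).
So A=1 and B=1, with C=k**2 - k/3 - 1.
Set up (1)·f(k+1) − (1)·f(k) − (k**2 - k/3 - 1) = 0.
From deg A=0, deg B=0, deg C=2: d=3.
A polynomial solution: f(k) = k*(k**2 - 2*k - 2)/3.
Get s_k = R·t_k = 2*k*(-k**2 + 2*k + 2) with R(k) = B(k−1)f(k)/C(k) = k*(k**2 - 2*k - 2)/(3*k**2 - k - 3).
Check: Δs_k = -6*k**2 + 2*k + 6. ✓
Sum = s_(5) − s_(1); s_(5) = -130, s_(1) = 6 ⇒ -136.

Σ = -136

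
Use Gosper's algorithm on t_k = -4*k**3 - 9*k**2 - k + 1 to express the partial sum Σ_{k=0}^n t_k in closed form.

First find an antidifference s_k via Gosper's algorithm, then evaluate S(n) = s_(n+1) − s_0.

Step 1: r(k) = (k + 4*(k + 1)**3 + 9*(k + 1)**2)/(4*k**3 + 9*k**2 + k - 1).
Gosper form: A/B · C(k+1)/C(k) with A=1, B=1, C=k**3 + 9*k**2/4 + k/4 - 1/4.
Key eq: (1)·f(k+1) = (1)·f(k) + (k**3 + 9*k**2/4 + k/4 - 1/4).
Degrees (0,0,3) ⇒ d ≤ 4.
Match coefficients ⇒ f(k) = k**2*(k**2 + k - 3)/4.
Get s_k = R·t_k = k**2*(-k**2 - k + 3) with R(k) = B(k−1)f(k)/C(k) = k**2*(k**2 + k - 3)/(4*k**3 + 9*k**2 + k - 1).
Verify: -4*k**3 - 9*k**2 - k + 1 matches t_k.
Evaluate: s_(n+1) = -n**4 - 5*n**3 - 6*n**2 - n + 1; subtract s_(0) = 0 ⇒ S(n) = -n**4 - 5*n**3 - 6*n**2 - n + 1.

S(n) = -n**4 - 5*n**3 - 6*n**2 - n + 1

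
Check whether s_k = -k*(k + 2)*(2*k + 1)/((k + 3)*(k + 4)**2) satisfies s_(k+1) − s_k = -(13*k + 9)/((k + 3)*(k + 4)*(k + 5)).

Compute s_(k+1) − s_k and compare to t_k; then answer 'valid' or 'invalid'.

Invalid: residual 4*(-k**3 + k**2 + 28*k + 18)/(k**5 + 21*k**4 + 175*k**3 + 723*k**2 + 1480*k + 1200) ≠ 0.

s_(k+1) = -(k + 1)*(k + 3)*(2*k + 3)/((k + 4)*(k + 5)**2)
s_(k+1) − s_k = (-17*k**3 - 122*k**2 - 229*k - 108)/(k**5 + 21*k**4 + 175*k**3 + 723*k**2 + 1480*k + 1200)
(s_(k+1) − s_k) − t_k = 4*(-k**3 + k**2 + 28*k + 18)/(k**5 + 21*k**4 + 175*k**3 + 723*k**2 + 1480*k + 1200)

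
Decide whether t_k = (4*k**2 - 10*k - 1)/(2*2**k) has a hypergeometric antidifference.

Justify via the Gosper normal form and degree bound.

Yes. s_k = (-4*k**2 + 2*k - 1)/2**k.

Step 1: r(k) = (4*k**2 - 2*k - 7)/(2*(4*k**2 - 10*k - 1)).
Factor: A=1/2; B=1; C=k**2 - 5*k/2 - 1/4.
Set up (1/2)·f(k+1) − (1)·f(k) − (k**2 - 5*k/2 - 1/4) = 0.
From deg A=0, deg B=0, deg C=2: d=2.
Coefficient equations give f(k) = -(4*k**2 - 2*k + 1)/2.
Certificate R = B(k−1)f/C = -2*(4*k**2 - 2*k + 1)/(4*k**2 - 10*k - 1) gives s_k = (-4*k**2 + 2*k - 1)/2**k.
Check: Δs_k = (4*k**2 - 10*k - 1)/(2*2**k). ✓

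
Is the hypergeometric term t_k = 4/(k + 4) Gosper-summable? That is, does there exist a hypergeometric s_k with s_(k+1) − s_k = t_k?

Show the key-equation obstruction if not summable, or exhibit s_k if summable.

No; the coefficient equations for f are inconsistent.

t_(k+1)/t_k = (k + 4)/(k + 5).
A = k + 4, B = k + 5, C = 1.
Need (k + 4)·f(k+1) − (k + 4)·f(k) = 1.
d = 0 from the (1,1,0) case.
Generic f = c0 gives residual -1; -1 = 0 cannot hold, so t_k is not Gosper-summable.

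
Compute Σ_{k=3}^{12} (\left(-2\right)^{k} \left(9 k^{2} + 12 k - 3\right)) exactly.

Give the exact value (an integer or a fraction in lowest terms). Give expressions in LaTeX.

Ratio r(k) = 2*(-3*k**2 - 10*k - 6)/(3*k**2 + 4*k - 1).
Factor: A=-2; B=1; C=k**2 + 4*k/3 - 1/3.
Solve (-2)·f(k+1) − (1)·f(k) = k**2 + 4*k/3 - 1/3.
deg f ≤ 2 (via 0,0,2).
Solve for f: f(k) = -(k - 1)*(k + 1)/3 (degree 2 ≤ 2).
Then R = B(k−1)f/C = -(k - 1)*(k + 1)/(3*k**2 + 4*k - 1), so s_k = R(k)·t_k = 3*(-2)**k*(1 - k**2).
s_(k+1) − s_k = (-2)**k*(9*k**2 + 12*k - 3) = t_k.
Evaluate s at k=13 and k=3: 4128768 and 192; difference 4128576.

Σ = 4128576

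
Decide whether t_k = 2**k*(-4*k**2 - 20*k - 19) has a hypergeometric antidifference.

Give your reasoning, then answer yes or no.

Yes. s_k = 2**k*(-4*k**2 - 4*k - 3).

Ratio r(k) = 2*(4*k**2 + 28*k + 43)/(4*k**2 + 20*k + 19).
Gosper form: A/B · C(k+1)/C(k) with A=2, B=1, C=k**2 + 5*k + 19/4.
Key eq: (2)·f(k+1) = (1)·f(k) + (k**2 + 5*k + 19/4).
From deg A=0, deg B=0, deg C=2: d=2.
Solving with deg f ≤ 2: f(k) = (4*k**2 + 4*k + 3)/4.
Certificate R = B(k−1)f/C = (4*k**2 + 4*k + 3)/(4*k**2 + 20*k + 19) gives s_k = 2**k*(-4*k**2 - 4*k - 3).
Δs = 2**k*(-4*k**2 - 20*k - 19), as required.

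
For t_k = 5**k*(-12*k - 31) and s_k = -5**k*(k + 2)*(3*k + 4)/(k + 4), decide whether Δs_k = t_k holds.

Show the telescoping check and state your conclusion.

s_(k+1) = -5**(k + 1)*(k + 3)*(3*k + 7)/(k + 5)
s_(k+1) − s_k = 5**k*(-12*k**3 - 115*k**2 - 367*k - 380)/(k**2 + 9*k + 20)
(s_(k+1) − s_k) − t_k = 5**k*(24*k**2 + 152*k + 240)/(k**2 + 9*k + 20)

Invalid: residual 5**k*(24*k**2 + 152*k + 240)/(k**2 + 9*k + 20) ≠ 0.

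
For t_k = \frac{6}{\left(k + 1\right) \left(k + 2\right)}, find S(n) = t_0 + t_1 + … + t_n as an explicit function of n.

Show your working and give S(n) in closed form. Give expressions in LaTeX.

S(n) = \frac{6 \left(n + 1\right)}{n + 2}

The ratio is (k + 1)/(k + 3).
A = k + 1, B = k + 3, C = 1.
Solve (k + 1)·f(k+1) − (k + 2)·f(k) = 1.
From deg A=1, deg B=1, deg C=0: d=1.
Solving with deg f ≤ 1: f(k) = k.
Certificate R = B(k−1)f/C = k*(k + 2) gives s_k = 6*k/(k + 1).
s_(k+1) − s_k = 6/(k**2 + 3*k + 2) = t_k.
s_(n+1) = 6*(n + 1)/(n + 2) and s_(0) = 0, so S(n) = 6*(n + 1)/(n + 2).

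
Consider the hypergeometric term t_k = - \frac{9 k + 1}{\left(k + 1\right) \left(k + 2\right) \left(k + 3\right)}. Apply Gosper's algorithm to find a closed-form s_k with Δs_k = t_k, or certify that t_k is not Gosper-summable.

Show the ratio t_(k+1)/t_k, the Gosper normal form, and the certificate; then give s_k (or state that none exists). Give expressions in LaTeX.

s_k = \frac{k \left(3 - 5 k\right)}{2 \left(k + 1\right) \left(k + 2\right)}

Compute t_(k+1)/t_k: get (k + 1)*(9*k + 10)/((k + 4)*(9*k + 1)).
Normal form (A,B,C) = (k + 1, k + 4, k + 1/9).
f must satisfy (k + 1)·f(k+1) − (k + 3)·f(k) = k + 1/9.
From deg A=1, deg B=1, deg C=1: d=2.
A polynomial solution: f(k) = k*(5*k - 3)/18.
Get s_k = R·t_k = k*(3 - 5*k)/(2*(k + 1)*(k + 2)) with R(k) = B(k−1)f(k)/C(k) = k*(k + 3)*(5*k - 3)/(2*(9*k + 1)).
s_(k+1) − s_k = (-9*k - 1)/(k**3 + 6*k**2 + 11*k + 6) = t_k.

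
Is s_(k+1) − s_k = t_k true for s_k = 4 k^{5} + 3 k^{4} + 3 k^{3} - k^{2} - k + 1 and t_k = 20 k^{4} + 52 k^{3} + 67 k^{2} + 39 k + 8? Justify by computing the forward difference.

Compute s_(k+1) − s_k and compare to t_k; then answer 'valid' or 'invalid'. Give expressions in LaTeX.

valid; difference matches t_k

s_(k+1) = 4*k**5 + 23*k**4 + 55*k**3 + 66*k**2 + 38*k + 9
s_(k+1) − s_k = 20*k**4 + 52*k**3 + 67*k**2 + 39*k + 8
(s_(k+1) − s_k) − t_k = 0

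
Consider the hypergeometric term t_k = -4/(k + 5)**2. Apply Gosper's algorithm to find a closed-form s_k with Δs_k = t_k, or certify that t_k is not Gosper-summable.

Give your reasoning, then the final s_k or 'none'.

Step 1: r(k) = (k + 5)**2/(k + 6)**2.
Factor: A=k**2 + 10*k + 25; B=k**2 + 12*k + 36; C=1.
Solve (k**2 + 10*k + 25)·f(k+1) − (k**2 + 10*k + 25)·f(k) = 1.
From deg A=2, deg B=2, deg C=0: d=0.
Generic f = c0 gives residual -1; -1 = 0 cannot hold, so t_k is not Gosper-summable.

not Gosper-summable; s_k does not exist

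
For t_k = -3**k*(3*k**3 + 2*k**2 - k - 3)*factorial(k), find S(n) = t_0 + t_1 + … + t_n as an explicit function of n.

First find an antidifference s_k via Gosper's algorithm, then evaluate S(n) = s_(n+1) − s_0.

The ratio is 3*(3*k**4 + 14*k**3 + 23*k**2 + 13*k + 1)/(3*k**3 + 2*k**2 - k - 3).
So A=3*k + 3 and B=1, with C=k**3 + 2*k**2/3 - k/3 - 1.
f must satisfy (3*k + 3)·f(k+1) − (1)·f(k) = k**3 + 2*k**2/3 - k/3 - 1.
Bound: deg f ≤ 2.
Coefficient equations give f(k) = k*(k - 2)/3.
Get s_k = R·t_k = -3**k*k*(k - 2)*factorial(k) with R(k) = B(k−1)f(k)/C(k) = k*(k - 2)/(3*k**3 + 2*k**2 - k - 3).
s_(k+1) − s_k = -3**k*(3*k**3 + 2*k**2 - k - 3)*factorial(k) = t_k.
s_(n+1) = -3**(n + 1)*(n - 1)*(n + 1)*factorial(n + 1) and s_(0) = 0, so S(n) = -3**(n + 1)*(n - 1)*(n + 1)*factorial(n + 1).

S(n) = -3**(n + 1)*(n - 1)*(n + 1)*factorial(n + 1)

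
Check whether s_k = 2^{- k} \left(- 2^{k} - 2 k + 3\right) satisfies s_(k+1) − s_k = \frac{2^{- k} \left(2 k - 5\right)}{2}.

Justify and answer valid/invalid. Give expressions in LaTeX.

s_(k+1) = -1 - k/2**k + 1/(2*2**k)
s_(k+1) − s_k = (2*k - 5)/(2*2**k)
(s_(k+1) − s_k) − t_k = 0

valid; difference matches t_k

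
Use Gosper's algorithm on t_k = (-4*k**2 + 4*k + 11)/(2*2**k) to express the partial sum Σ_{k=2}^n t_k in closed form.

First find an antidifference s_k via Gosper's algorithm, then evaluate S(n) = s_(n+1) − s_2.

S(n) = 2**(-n - 2)*(-21*2**n + 8*n**2 + 24*n + 10)

Ratio r(k) = (4*k**2 + 4*k - 11)/(2*(4*k**2 - 4*k - 11)).
A = 1/2, B = 1, C = k**2 - k - 11/4.
f must satisfy (1/2)·f(k+1) − (1)·f(k) = k**2 - k - 11/4.
Degrees (0,0,2) ⇒ d ≤ 2.
Solving with deg f ≤ 2: f(k) = -(2*k - 1)*(2*k + 3)/2.
Then R = B(k−1)f/C = -2*(2*k - 1)*(2*k + 3)/(4*k**2 - 4*k - 11), so s_k = R(k)·t_k = (4*k**2 + 4*k - 3)/2**k.
Δs = (-4*k**2 + 4*k + 11)/(2*2**k), as required.
s_(n+1) = 2**(-n - 1)*(4*n**2 + 12*n + 5) and s_(2) = 21/4, so S(n) = 2**(-n - 2)*(-21*2**n + 8*n**2 + 24*n + 10).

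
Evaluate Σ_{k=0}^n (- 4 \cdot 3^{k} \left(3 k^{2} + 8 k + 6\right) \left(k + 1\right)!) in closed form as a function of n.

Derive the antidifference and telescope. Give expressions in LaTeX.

S(n) = - 12 \cdot 3^{n} \left(n + 1\right) \left(n + 2\right)!

Ratio r(k) = 3*(3*k**3 + 20*k**2 + 45*k + 34)/(3*k**2 + 8*k + 6).
Gosper form: A/B · C(k+1)/C(k) with A=3*k + 6, B=1, C=k**2 + 8*k/3 + 2.
Set up (3*k + 6)·f(k+1) − (1)·f(k) − (k**2 + 8*k/3 + 2) = 0.
deg f ≤ 1 (via 1,0,2).
Solving with deg f ≤ 1: f(k) = k/3.
R(k) = B(k−1)·f(k)/C(k) = k/(3*k**2 + 8*k + 6); s_k = R·t_k = -4*3**k*k*factorial(k + 1).
Verify: -4*3**k*(3*k**2 + 8*k + 6)*factorial(k + 1) matches t_k.
Evaluate: s_(n+1) = -12*3**n*(n + 1)*factorial(n + 2); subtract s_(0) = 0 ⇒ S(n) = -12*3**n*(n + 1)*factorial(n + 2).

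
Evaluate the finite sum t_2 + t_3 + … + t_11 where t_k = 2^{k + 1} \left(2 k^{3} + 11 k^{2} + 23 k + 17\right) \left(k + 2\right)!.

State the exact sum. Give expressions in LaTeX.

t_(k+1)/t_k = 2*(2*k**4 + 23*k**3 + 102*k**2 + 206*k + 159)/(2*k**3 + 11*k**2 + 23*k + 17).
Normal form (A,B,C) = (2*k + 6, 1, k**3 + 11*k**2/2 + 23*k/2 + 17/2).
f must satisfy (2*k + 6)·f(k+1) − (1)·f(k) = k**3 + 11*k**2/2 + 23*k/2 + 17/2.
From deg A=1, deg B=0, deg C=3: d=2.
Match coefficients ⇒ f(k) = (k**2 + k + 1)/2.
Certificate R = B(k−1)f/C = (k**2 + k + 1)/(2*k**3 + 11*k**2 + 23*k + 17) gives s_k = 2**(k + 1)*(k**2 + k + 1)*factorial(k + 2).
s_(k+1) − s_k = 2**(k + 1)*(2*k**3 + 11*k**2 + 23*k + 17)*factorial(k + 2) = t_k.
Evaluate s at k=12 and k=2: 112123836157132800 and 1344; difference 112123836157131456.

Σ = 112123836157131456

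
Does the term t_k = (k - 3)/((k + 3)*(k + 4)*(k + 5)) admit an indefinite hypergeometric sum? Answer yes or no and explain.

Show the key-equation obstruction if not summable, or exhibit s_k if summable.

Step 1: r(k) = (k - 2)*(k + 3)/((k - 3)*(k + 6)).
Normal form (A,B,C) = (k + 3, k + 6, k - 3).
Solve (k + 3)·f(k+1) − (k + 5)·f(k) = k - 3.
d = 2 from the (1,1,1) case.
Solving with deg f ≤ 2: f(k) = -k.
Certificate R = B(k−1)f/C = -k*(k + 5)/(k - 3) gives s_k = -k/((k + 3)*(k + 4)).
Check: Δs_k = (k - 3)/(k**3 + 12*k**2 + 47*k + 60). ✓

Yes. s_k = -k/((k + 3)*(k + 4)).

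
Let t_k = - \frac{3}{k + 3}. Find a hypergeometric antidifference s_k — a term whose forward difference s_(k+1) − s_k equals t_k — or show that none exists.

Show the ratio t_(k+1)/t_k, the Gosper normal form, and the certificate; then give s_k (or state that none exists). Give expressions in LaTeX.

Compute t_(k+1)/t_k: get (k + 3)/(k + 4).
Factor: A=k + 3; B=k + 4; C=1.
f must satisfy (k + 3)·f(k+1) − (k + 3)·f(k) = 1.
deg f ≤ 0 (via 1,1,0).
Generic f = c0 gives residual -1; -1 = 0 cannot hold, so t_k is not Gosper-summable.

none — t_k is not Gosper-summable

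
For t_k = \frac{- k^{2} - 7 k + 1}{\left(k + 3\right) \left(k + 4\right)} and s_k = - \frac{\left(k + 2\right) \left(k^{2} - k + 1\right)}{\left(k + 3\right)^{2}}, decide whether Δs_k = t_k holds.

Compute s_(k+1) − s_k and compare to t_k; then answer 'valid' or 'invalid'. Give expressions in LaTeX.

s_(k+1) = (k + 3)*(k - (k + 1)**2)/(k + 4)**2
s_(k+1) − s_k = ((k + 2)*(k + 4)**2*(k**2 - k + 1) + (k + 3)**3*(k - (k + 1)**2))/((k + 3)**2*(k + 4)**2)
(s_(k+1) − s_k) − t_k = (7*k**2 + 23*k - 7)/(k**4 + 14*k**3 + 73*k**2 + 168*k + 144)

Invalid: residual \frac{7 k^{2} + 23 k - 7}{k^{4} + 14 k^{3} + 73 k^{2} + 168 k + 144} ≠ 0.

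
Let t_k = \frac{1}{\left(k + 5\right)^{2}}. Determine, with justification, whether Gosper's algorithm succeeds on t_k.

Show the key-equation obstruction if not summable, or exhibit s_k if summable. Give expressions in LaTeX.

The ratio is (k + 5)**2/(k + 6)**2.
Take A(k)=k**2 + 10*k + 25, B(k)=k**2 + 12*k + 36, C(k)=1.
f must satisfy (k**2 + 10*k + 25)·f(k+1) − (k**2 + 10*k + 25)·f(k) = 1.
d = 0 from the (2,2,0) case.
Generic f = c0 gives residual -1; -1 = 0 cannot hold, so t_k is not Gosper-summable.

No — t_k has no hypergeometric antidifference.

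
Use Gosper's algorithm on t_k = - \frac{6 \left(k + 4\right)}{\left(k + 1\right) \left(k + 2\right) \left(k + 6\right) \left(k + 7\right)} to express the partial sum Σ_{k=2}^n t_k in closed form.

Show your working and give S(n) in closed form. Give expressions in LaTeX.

Ratio r(k) = (k + 1)*(k + 5)*(k + 6)/((k + 3)*(k + 4)*(k + 8)).
Gosper form: A/B · C(k+1)/C(k) with A=k + 1, B=k + 8, C=k**4 + 16*k**3 + 95*k**2 + 248*k + 240.
f must satisfy (k + 1)·f(k+1) − (k + 7)·f(k) = k**4 + 16*k**3 + 95*k**2 + 248*k + 240.
From deg A=1, deg B=1, deg C=4: d=6.
Coefficient equations give f(k) = k*(k + 2)*(k + 3)*(k + 4)*(k + 5)*(k + 7)/12.
So s_k = (B(k−1)f/C)·t_k = (k*(k + 2)*(k + 7)**2/(12*(k + 4)))·t_k = k*(-k - 7)/(2*(k**2 + 7*k + 6)).
s_(k+1) − s_k = 6*(-k - 4)/(k**4 + 16*k**3 + 83*k**2 + 152*k + 84) = t_k.
Σ_(k=2)^n t_k = s_(n+1) − s_(2) = ((-n**2 - 9*n - 8)/(2*(n**2 + 9*n + 14))) − (-3/8), i.e. (-n**2 - 9*n + 10)/(8*(n**2 + 9*n + 14)).

S(n) = \frac{- n^{2} - 9 n + 10}{8 \left(n^{2} + 9 n + 14\right)}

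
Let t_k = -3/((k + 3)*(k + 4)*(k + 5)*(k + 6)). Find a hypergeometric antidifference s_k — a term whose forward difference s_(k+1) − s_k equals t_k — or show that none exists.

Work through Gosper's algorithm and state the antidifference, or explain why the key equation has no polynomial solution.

s_k = k*(-k**2 - 12*k - 47)/(60*(k + 3)*(k + 4)*(k + 5))

The ratio is (k + 3)/(k + 7).
Normal form (A,B,C) = (k + 3, k + 7, 1).
Key eq: (k + 3)·f(k+1) = (k + 6)·f(k) + (1).
Bound: deg f ≤ 3.
Solving with deg f ≤ 3: f(k) = k*(k**2 + 12*k + 47)/180.
Certificate R = B(k−1)f/C = k*(k + 6)*(k**2 + 12*k + 47)/180 gives s_k = k*(-k**2 - 12*k - 47)/(60*(k + 3)*(k + 4)*(k + 5)).
Δs = -3/(k**4 + 18*k**3 + 119*k**2 + 342*k + 360), as required.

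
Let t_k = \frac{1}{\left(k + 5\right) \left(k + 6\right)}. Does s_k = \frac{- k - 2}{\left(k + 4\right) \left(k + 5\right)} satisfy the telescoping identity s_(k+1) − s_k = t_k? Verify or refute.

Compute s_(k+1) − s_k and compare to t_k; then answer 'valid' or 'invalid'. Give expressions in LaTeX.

s_(k+1) = (-k - 3)/((k + 5)*(k + 6))
s_(k+1) − s_k = k/(k**3 + 15*k**2 + 74*k + 120)
(s_(k+1) − s_k) − t_k = -4/(k**3 + 15*k**2 + 74*k + 120)

Invalid: residual - \frac{4}{k^{3} + 15 k^{2} + 74 k + 120} ≠ 0.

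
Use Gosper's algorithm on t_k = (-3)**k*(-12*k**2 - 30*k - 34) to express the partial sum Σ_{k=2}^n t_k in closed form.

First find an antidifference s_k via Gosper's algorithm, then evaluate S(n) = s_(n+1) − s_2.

Ratio r(k) = 3*(-6*k**2 - 27*k - 38)/(6*k**2 + 15*k + 17).
A = -3, B = 1, C = k**2 + 5*k/2 + 17/6.
Need (-3)·f(k+1) − (1)·f(k) = k**2 + 5*k/2 + 17/6.
Degrees (0,0,2) ⇒ d ≤ 2.
Solving with deg f ≤ 2: f(k) = -(3*k**2 + 3*k + 4)/12.
Then R = B(k−1)f/C = -(3*k**2 + 3*k + 4)/(2*(6*k**2 + 15*k + 17)), so s_k = R(k)·t_k = (-3)**k*(3*k**2 + 3*k + 4).
Verify: (-3)**k*(-12*k**2 - 30*k - 34) matches t_k.
s_(n+1) = (-3)**(n + 1)*(3*n**2 + 9*n + 10) and s_(2) = 198, so S(n) = -9*(-3)**n*n**2 - 27*(-3)**n*n - 30*(-3)**n - 198.

S(n) = -9*(-3)**n*n**2 - 27*(-3)**n*n - 30*(-3)**n - 198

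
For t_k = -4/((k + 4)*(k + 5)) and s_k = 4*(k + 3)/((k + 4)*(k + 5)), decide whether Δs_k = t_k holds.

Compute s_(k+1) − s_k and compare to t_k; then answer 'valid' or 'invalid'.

Invalid: residual 16/(k**3 + 15*k**2 + 74*k + 120) ≠ 0.

s_(k+1) = 4*(k + 4)/((k + 5)*(k + 6))
s_(k+1) − s_k = 4*(-k - 2)/(k**3 + 15*k**2 + 74*k + 120)
(s_(k+1) − s_k) − t_k = 16/(k**3 + 15*k**2 + 74*k + 120)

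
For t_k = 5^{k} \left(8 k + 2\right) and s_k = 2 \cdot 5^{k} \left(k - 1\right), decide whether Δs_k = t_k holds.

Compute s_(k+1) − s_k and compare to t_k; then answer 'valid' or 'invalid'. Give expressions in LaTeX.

s_(k+1) = 10*5**k*k
s_(k+1) − s_k = 5**k*(8*k + 2)
(s_(k+1) − s_k) − t_k = 0

Valid: the claim telescopes to t_k.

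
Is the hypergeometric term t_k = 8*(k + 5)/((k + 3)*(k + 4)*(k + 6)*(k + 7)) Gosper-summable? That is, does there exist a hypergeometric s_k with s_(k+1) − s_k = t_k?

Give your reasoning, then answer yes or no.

Yes. s_k = 2*k*(k + 9)/(9*(k**2 + 9*k + 18)).

Ratio r(k) = (k + 3)*(k + 6)**2/((k + 5)**2*(k + 8)).
A = k + 3, B = k + 8, C = k**2 + 10*k + 25.
Solve (k + 3)·f(k+1) − (k + 7)·f(k) = k**2 + 10*k + 25.
Bound: deg f ≤ 4.
Coefficient equations give f(k) = k*(k + 4)*(k + 5)*(k + 9)/36.
Certificate R = B(k−1)f/C = k*(k + 4)*(k + 7)*(k + 9)/(36*(k + 5)) gives s_k = 2*k*(k + 9)/(9*(k**2 + 9*k + 18)).
Δs = 8*(k + 5)/(k**4 + 20*k**3 + 145*k**2 + 450*k + 504), as required.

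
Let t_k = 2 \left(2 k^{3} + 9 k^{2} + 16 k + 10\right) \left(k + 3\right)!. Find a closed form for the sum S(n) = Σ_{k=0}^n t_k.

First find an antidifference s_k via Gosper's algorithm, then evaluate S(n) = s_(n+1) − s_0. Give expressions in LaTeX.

S(n) = 4 n^{2} \left(n + 4\right)! + 6 n \left(n + 4\right)! + 6 \left(n + 4\right)! - 24

Ratio r(k) = (2*k**4 + 23*k**3 + 100*k**2 + 197*k + 148)/(2*k**3 + 9*k**2 + 16*k + 10).
Factor: A=k + 4; B=1; C=k**3 + 9*k**2/2 + 8*k + 5.
Need (k + 4)·f(k+1) − (1)·f(k) = k**3 + 9*k**2/2 + 8*k + 5.
Bound: deg f ≤ 2.
Solving with deg f ≤ 2: f(k) = (2*k**2 - k + 2)/2.
R(k) = B(k−1)·f(k)/C(k) = (2*k**2 - k + 2)/(2*k**3 + 9*k**2 + 16*k + 10); s_k = R·t_k = 2*(2*k**2 - k + 2)*factorial(k + 3).
s_(k+1) − s_k = 2*(2*k**3 + 9*k**2 + 16*k + 10)*factorial(k + 3) = t_k.
s_(n+1) = 2*(2*n**2 + 3*n + 3)*factorial(n + 4) and s_(0) = 24, so S(n) = 4*n**2*factorial(n + 4) + 6*n*factorial(n + 4) + 6*factorial(n + 4) - 24.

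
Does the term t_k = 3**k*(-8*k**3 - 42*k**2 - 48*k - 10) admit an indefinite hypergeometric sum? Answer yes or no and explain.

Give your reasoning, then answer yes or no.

Step 1: r(k) = 3*(4*k**3 + 33*k**2 + 78*k + 54)/(4*k**3 + 21*k**2 + 24*k + 5).
A = 3, B = 1, C = k**3 + 21*k**2/4 + 6*k + 5/4.
Key eq: (3)·f(k+1) = (1)·f(k) + (k**3 + 21*k**2/4 + 6*k + 5/4).
Degrees (0,0,3) ⇒ d ≤ 3.
Solve for f: f(k) = (4*k**3 + 3*k**2 - 3*k - 1)/8 (degree 3 ≤ 3).
Certificate R = B(k−1)f/C = (4*k**3 + 3*k**2 - 3*k - 1)/(2*(4*k + 5)*(k**2 + 4*k + 1)) gives s_k = 3**k*(-4*k**3 - 3*k**2 + 3*k + 1).
Check: Δs_k = 3**k*(-8*k**3 - 42*k**2 - 48*k - 10). ✓

Yes. s_k = 3**k*(-4*k**3 - 3*k**2 + 3*k + 1).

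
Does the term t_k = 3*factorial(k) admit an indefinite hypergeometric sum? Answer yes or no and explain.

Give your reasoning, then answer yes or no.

No — t_k has no hypergeometric antidifference.

r(k) = k + 1 after simplifying.
So A=k + 1 and B=1, with C=1.
Solve (k + 1)·f(k+1) − (1)·f(k) = 1.
From deg A=1, deg B=0, deg C=0: d=-1.
Negative degree bound (-1): no f exists, t_k not Gosper-summable.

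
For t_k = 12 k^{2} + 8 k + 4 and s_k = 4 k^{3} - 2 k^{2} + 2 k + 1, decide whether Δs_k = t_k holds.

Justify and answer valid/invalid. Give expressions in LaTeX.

Valid — Δs_k = t_k.

s_(k+1) = 4*k**3 + 10*k**2 + 10*k + 5
s_(k+1) − s_k = 12*k**2 + 8*k + 4
(s_(k+1) − s_k) − t_k = 0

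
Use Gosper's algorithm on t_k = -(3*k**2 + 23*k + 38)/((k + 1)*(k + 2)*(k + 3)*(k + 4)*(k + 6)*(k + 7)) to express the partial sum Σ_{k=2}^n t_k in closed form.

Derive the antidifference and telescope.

The ratio is (k + 1)*(k + 6)*(23*k + 3*(k + 1)**2 + 61)/((k + 5)*(k + 8)*(3*k**2 + 23*k + 38)).
Take A(k)=k + 1, B(k)=k + 8, C(k)=k**3 + 38*k**2/3 + 51*k + 190/3.
f must satisfy (k + 1)·f(k+1) − (k + 7)·f(k) = k**3 + 38*k**2/3 + 51*k + 190/3.
d = 6 from the (1,1,3) case.
Match coefficients ⇒ f(k) = k*(k + 2)*(k + 4)*(k + 5)*(k**2 + 10*k + 27)/54.
Get s_k = R·t_k = k*(-k**2 - 10*k - 27)/(18*(k**3 + 10*k**2 + 27*k + 18)) with R(k) = B(k−1)f(k)/C(k) = k*(k + 2)*(k + 4)*(k + 7)*(k**2 + 10*k + 27)/(18*(3*k**2 + 23*k + 38)).
Check: Δs_k = (-3*k**2 - 23*k - 38)/(k**6 + 23*k**5 + 207*k**4 + 925*k**3 + 2144*k**2 + 2412*k + 1008). ✓
Σ_(k=2)^n t_k = s_(n+1) − s_(2) = ((-n**3 - 13*n**2 - 50*n - 38)/(18*(n**3 + 13*n**2 + 50*n + 56))) − (-17/360), i.e. (-n**3 - 13*n**2 - 50*n + 64)/(120*(n**3 + 13*n**2 + 50*n + 56)).

S(n) = (-n**3 - 13*n**2 - 50*n + 64)/(120*(n**3 + 13*n**2 + 50*n + 56))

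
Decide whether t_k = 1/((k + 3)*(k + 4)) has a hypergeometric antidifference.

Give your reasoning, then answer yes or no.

Step 1: r(k) = (k + 3)/(k + 5).
Gosper form: A/B · C(k+1)/C(k) with A=k + 3, B=k + 5, C=1.
f must satisfy (k + 3)·f(k+1) − (k + 4)·f(k) = 1.
From deg A=1, deg B=1, deg C=0: d=1.
Match coefficients ⇒ f(k) = k/3.
Get s_k = R·t_k = k/(3*(k + 3)) with R(k) = B(k−1)f(k)/C(k) = k*(k + 4)/3.
Check: Δs_k = 1/(k**2 + 7*k + 12). ✓

Yes. s_k = k/(3*(k + 3)).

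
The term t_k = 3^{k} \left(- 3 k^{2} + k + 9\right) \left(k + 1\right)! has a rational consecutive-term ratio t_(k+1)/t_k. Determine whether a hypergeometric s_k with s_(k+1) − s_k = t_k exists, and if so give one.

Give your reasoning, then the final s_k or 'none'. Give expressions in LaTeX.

s_k = - 3^{k} \left(k - 3\right) \left(k + 1\right)!

r(k) = 3*(k + 2)*(k - 3*(k + 1)**2 + 10)/(-3*k**2 + k + 9) after simplifying.
Take A(k)=3*k + 6, B(k)=1, C(k)=k**2 - k/3 - 3.
Key eq: (3*k + 6)·f(k+1) = (1)·f(k) + (k**2 - k/3 - 3).
From deg A=1, deg B=0, deg C=2: d=1.
Solving with deg f ≤ 1: f(k) = (k - 3)/3.
Get s_k = R·t_k = -3**k*(k - 3)*factorial(k + 1) with R(k) = B(k−1)f(k)/C(k) = (k - 3)/(3*k**2 - k - 9).
Verify: 3**k*(-3*k**2 + k + 9)*factorial(k + 1) matches t_k.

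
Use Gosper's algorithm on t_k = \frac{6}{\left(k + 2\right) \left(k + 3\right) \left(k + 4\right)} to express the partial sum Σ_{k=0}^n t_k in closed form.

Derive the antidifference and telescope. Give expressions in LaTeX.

S(n) = \frac{n^{2} + 7 n + 6}{2 \left(n^{2} + 7 n + 12\right)}

Compute t_(k+1)/t_k: get (k + 2)/(k + 5).
So A=k + 2 and B=k + 5, with C=1.
Key eq: (k + 2)·f(k+1) = (k + 4)·f(k) + (1).
From deg A=1, deg B=1, deg C=0: d=2.
Match coefficients ⇒ f(k) = k*(k + 5)/12.
Certificate R = B(k−1)f/C = k*(k + 4)*(k + 5)/12 gives s_k = k*(k + 5)/(2*(k + 2)*(k + 3)).
s_(k+1) − s_k = 6/(k**3 + 9*k**2 + 26*k + 24) = t_k.
s_(n+1) = (n**2 + 7*n + 6)/(2*(n**2 + 7*n + 12)) and s_(0) = 0, so S(n) = (n**2 + 7*n + 6)/(2*(n**2 + 7*n + 12)).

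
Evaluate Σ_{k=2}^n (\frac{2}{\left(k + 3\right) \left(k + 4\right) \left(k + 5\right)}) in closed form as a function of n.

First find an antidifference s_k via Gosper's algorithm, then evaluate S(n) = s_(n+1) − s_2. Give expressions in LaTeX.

S(n) = \frac{n^{2} + 9 n - 10}{30 \left(n^{2} + 9 n + 20\right)}

Ratio r(k) = (k + 3)/(k + 6).
Normal form (A,B,C) = (k + 3, k + 6, 1).
Solve (k + 3)·f(k+1) − (k + 5)·f(k) = 1.
From deg A=1, deg B=1, deg C=0: d=2.
A polynomial solution: f(k) = k*(k + 7)/24.
Certificate R = B(k−1)f/C = k*(k + 5)*(k + 7)/24 gives s_k = k*(k + 7)/(12*(k + 3)*(k + 4)).
Verify: 2/(k**3 + 12*k**2 + 47*k + 60) matches t_k.
Telescope: S(n) = s_(n+1) − s_(2) = (n**2 + 9*n + 8)/(12*(n**2 + 9*n + 20)) − (1/20) = (n**2 + 9*n - 10)/(30*(n**2 + 9*n + 20)).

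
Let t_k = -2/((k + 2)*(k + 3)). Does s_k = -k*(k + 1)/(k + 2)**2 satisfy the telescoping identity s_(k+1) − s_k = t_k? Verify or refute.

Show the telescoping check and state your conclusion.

s_(k+1) = -(k + 1)*(k + 2)/(k + 3)**2
s_(k+1) − s_k = (k + 1)*(k*(k + 3)**2 - (k + 2)**3)/((k + 2)**2*(k + 3)**2)
(s_(k+1) − s_k) − t_k = (-k**2 - k + 4)/(k**4 + 10*k**3 + 37*k**2 + 60*k + 36)

Invalid: residual (-k**2 - k + 4)/(k**4 + 10*k**3 + 37*k**2 + 60*k + 36) ≠ 0.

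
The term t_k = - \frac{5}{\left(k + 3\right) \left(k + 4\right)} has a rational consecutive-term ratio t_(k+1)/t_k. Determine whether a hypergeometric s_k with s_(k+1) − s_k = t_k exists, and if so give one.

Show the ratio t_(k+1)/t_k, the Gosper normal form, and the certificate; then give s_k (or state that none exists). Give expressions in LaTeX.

The ratio is (k + 3)/(k + 5).
So A=k + 3 and B=k + 5, with C=1.
Need (k + 3)·f(k+1) − (k + 4)·f(k) = 1.
deg f ≤ 1 (via 1,1,0).
Coefficient equations give f(k) = k/3.
Then R = B(k−1)f/C = k*(k + 4)/3, so s_k = R(k)·t_k = -5*k/(3*k + 9).
s_(k+1) − s_k = -5/(k**2 + 7*k + 12) = t_k.

s_k = - \frac{5 k}{3 k + 9}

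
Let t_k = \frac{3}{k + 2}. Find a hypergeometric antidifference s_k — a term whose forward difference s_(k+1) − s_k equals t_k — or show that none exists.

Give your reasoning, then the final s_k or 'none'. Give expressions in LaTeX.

none (Gosper's algorithm certifies no s_k)

Ratio r(k) = (k + 2)/(k + 3).
Gosper form: A/B · C(k+1)/C(k) with A=k + 2, B=k + 3, C=1.
Need (k + 2)·f(k+1) − (k + 2)·f(k) = 1.
Degrees (1,1,0) ⇒ d ≤ 0.
Write f(k) = c0. Then LHS − RHS = -1, requiring -1 = 0: contradictory. No certificate.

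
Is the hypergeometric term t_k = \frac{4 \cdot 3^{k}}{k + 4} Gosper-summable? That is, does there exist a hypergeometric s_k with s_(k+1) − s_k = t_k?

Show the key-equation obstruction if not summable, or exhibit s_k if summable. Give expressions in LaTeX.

Step 1: r(k) = 3*(k + 4)/(k + 5).
Normal form (A,B,C) = (3*k + 12, k + 5, 1).
Need (3*k + 12)·f(k+1) − (k + 4)·f(k) = 1.
Bound: deg f ≤ -1.
Negative degree bound (-1): no f exists, t_k not Gosper-summable.

No; the degree bound rules out any f.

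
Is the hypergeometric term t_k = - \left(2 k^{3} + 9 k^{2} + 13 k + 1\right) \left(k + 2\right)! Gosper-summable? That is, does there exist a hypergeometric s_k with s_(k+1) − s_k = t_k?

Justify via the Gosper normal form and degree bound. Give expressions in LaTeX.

r(k) = (2*k**4 + 21*k**3 + 82*k**2 + 136*k + 75)/(2*k**3 + 9*k**2 + 13*k + 1) after simplifying.
So A=k + 3 and B=1, with C=k**3 + 9*k**2/2 + 13*k/2 + 1/2.
Set up (k + 3)·f(k+1) − (1)·f(k) − (k**3 + 9*k**2/2 + 13*k/2 + 1/2) = 0.
d = 2 from the (1,0,3) case.
Solve for f: f(k) = (2*k**2 + k - 4)/2 (degree 2 ≤ 2).
Then R = B(k−1)f/C = (2*k**2 + k - 4)/(2*k**3 + 9*k**2 + 13*k + 1), so s_k = R(k)·t_k = -(2*k**2 + k - 4)*factorial(k + 2).
s_(k+1) − s_k = -(2*k**3 + 9*k**2 + 13*k + 1)*factorial(k + 2) = t_k.

Yes. s_k = - \left(2 k^{2} + k - 4\right) \left(k + 2\right)!.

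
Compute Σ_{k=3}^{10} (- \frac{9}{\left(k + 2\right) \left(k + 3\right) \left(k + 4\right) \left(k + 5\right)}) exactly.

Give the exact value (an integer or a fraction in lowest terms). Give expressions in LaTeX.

Σ = -6/455

r(k) = (k + 2)/(k + 6) after simplifying.
Normal form (A,B,C) = (k + 2, k + 6, 1).
Need (k + 2)·f(k+1) − (k + 5)·f(k) = 1.
Degrees (1,1,0) ⇒ d ≤ 3.
A polynomial solution: f(k) = k*(k**2 + 9*k + 26)/72.
So s_k = (B(k−1)f/C)·t_k = (k*(k + 5)*(k**2 + 9*k + 26)/72)·t_k = k*(-k**2 - 9*k - 26)/(8*(k + 2)*(k + 3)*(k + 4)).
Check: Δs_k = -9/(k**4 + 14*k**3 + 71*k**2 + 154*k + 120). ✓
Telescoping: Σ = s_(11) − s_(3) = -451/3640 − (-31/280) = -6/455.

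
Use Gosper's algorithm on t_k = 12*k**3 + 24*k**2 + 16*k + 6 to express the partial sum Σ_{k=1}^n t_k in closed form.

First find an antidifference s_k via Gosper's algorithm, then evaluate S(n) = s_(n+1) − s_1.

S(n) = n*(3*n**3 + 14*n**2 + 23*n + 18)

r(k) = (6*k**3 + 30*k**2 + 50*k + 29)/(6*k**3 + 12*k**2 + 8*k + 3) after simplifying.
Normal form (A,B,C) = (1, 1, k**3 + 2*k**2 + 4*k/3 + 1/2).
Need (1)·f(k+1) − (1)·f(k) = k**3 + 2*k**2 + 4*k/3 + 1/2.
Degrees (0,0,3) ⇒ d ≤ 4.
Match coefficients ⇒ f(k) = k*(3*k**3 + 2*k**2 - k + 2)/12.
R(k) = B(k−1)·f(k)/C(k) = k*(3*k**3 + 2*k**2 - k + 2)/(2*(6*k**3 + 12*k**2 + 8*k + 3)); s_k = R·t_k = k*(3*k**3 + 2*k**2 - k + 2).
Check: Δs_k = 12*k**3 + 24*k**2 + 16*k + 6. ✓
Telescope: S(n) = s_(n+1) − s_(1) = 3*n**4 + 14*n**3 + 23*n**2 + 18*n + 6 − (6) = n*(3*n**3 + 14*n**2 + 23*n + 18).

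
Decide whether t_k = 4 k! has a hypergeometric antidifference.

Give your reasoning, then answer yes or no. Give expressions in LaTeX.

No. Not Gosper-summable.

Compute t_(k+1)/t_k: get k + 1.
A = k + 1, B = 1, C = 1.
Need (k + 1)·f(k+1) − (1)·f(k) = 1.
From deg A=1, deg B=0, deg C=0: d=-1.
Negative degree bound (-1): no f exists, t_k not Gosper-summable.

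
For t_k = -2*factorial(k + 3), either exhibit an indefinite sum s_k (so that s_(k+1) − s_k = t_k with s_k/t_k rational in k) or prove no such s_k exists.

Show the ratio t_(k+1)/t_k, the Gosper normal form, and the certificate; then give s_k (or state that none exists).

t_(k+1)/t_k = k + 4.
Factor: A=k + 4; B=1; C=1.
Need (k + 4)·f(k+1) − (1)·f(k) = 1.
d = -1 from the (1,0,0) case.
Bound -1 < 0, so the key equation has no polynomial solution.

not Gosper-summable; s_k does not exist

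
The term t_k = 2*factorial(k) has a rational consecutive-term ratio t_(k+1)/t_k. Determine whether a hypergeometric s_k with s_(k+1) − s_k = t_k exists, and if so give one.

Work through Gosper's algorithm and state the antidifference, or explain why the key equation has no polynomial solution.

no hypergeometric antidifference exists

Ratio r(k) = k + 1.
Normal form (A,B,C) = (k + 1, 1, 1).
f must satisfy (k + 1)·f(k+1) − (1)·f(k) = 1.
d = -1 from the (1,0,0) case.
Negative degree bound (-1): no f exists, t_k not Gosper-summable.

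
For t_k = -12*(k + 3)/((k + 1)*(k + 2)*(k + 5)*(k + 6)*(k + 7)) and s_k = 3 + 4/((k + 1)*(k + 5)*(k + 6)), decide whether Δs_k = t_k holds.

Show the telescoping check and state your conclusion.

valid; difference matches t_k

s_(k+1) = 3 + 4/((k + 2)*(k + 6)*(k + 7))
s_(k+1) − s_k = 12*(-k - 3)/(k**5 + 21*k**4 + 163*k**3 + 567*k**2 + 844*k + 420)
(s_(k+1) − s_k) − t_k = 0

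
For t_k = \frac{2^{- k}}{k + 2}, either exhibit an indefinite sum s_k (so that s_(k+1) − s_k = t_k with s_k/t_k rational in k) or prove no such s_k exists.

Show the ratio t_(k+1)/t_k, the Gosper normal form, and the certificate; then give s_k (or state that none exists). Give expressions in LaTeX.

Step 1: r(k) = (k + 2)/(2*(k + 3)).
A = k/2 + 1, B = k + 3, C = 1.
Set up (k/2 + 1)·f(k+1) − (k + 2)·f(k) − (1) = 0.
deg f ≤ -1 (via 1,1,0).
Negative degree bound (-1): no f exists, t_k not Gosper-summable.

no hypergeometric antidifference exists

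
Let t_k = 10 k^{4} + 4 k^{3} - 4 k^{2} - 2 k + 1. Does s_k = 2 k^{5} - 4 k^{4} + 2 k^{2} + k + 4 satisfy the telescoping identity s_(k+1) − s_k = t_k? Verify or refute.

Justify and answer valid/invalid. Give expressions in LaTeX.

s_(k+1) = k + 2*(k + 1)**5 - 4*(k + 1)**4 + 2*(k + 1)**2 + 5
s_(k+1) − s_k = 10*k**4 + 4*k**3 - 4*k**2 - 2*k + 1
(s_(k+1) − s_k) − t_k = 0

valid (s_(k+1) − s_k reduces to t_k)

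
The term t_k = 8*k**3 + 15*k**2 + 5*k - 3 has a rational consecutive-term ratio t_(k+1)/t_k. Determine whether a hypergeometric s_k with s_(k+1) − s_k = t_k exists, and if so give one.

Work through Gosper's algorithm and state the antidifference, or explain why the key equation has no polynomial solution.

s_k = k*(2*k**3 + k**2 - 3*k - 3)

The ratio is (8*k**3 + 39*k**2 + 59*k + 25)/(8*k**3 + 15*k**2 + 5*k - 3).
Take A(k)=1, B(k)=1, C(k)=k**3 + 15*k**2/8 + 5*k/8 - 3/8.
Key eq: (1)·f(k+1) = (1)·f(k) + (k**3 + 15*k**2/8 + 5*k/8 - 3/8).
Bound: deg f ≤ 4.
A polynomial solution: f(k) = k*(2*k**3 + k**2 - 3*k - 3)/8.
So s_k = (B(k−1)f/C)·t_k = (k*(2*k**3 + k**2 - 3*k - 3)/(8*k**3 + 15*k**2 + 5*k - 3))·t_k = k*(2*k**3 + k**2 - 3*k - 3).
s_(k+1) − s_k = 8*k**3 + 15*k**2 + 5*k - 3 = t_k.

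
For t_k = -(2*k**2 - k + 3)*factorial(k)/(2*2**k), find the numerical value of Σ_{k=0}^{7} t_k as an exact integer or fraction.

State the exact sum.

Ratio r(k) = (k + 1)*(-k + 2*(k + 1)**2 + 2)/(2*(2*k**2 - k + 3)).
Factor: A=k/2 + 1/2; B=1; C=k**2 - k/2 + 3/2.
Set up (k/2 + 1/2)·f(k+1) − (1)·f(k) − (k**2 - k/2 + 3/2) = 0.
Degrees (1,0,2) ⇒ d ≤ 1.
Solve for f: f(k) = 2*k - 1 (degree 1 ≤ 1).
R(k) = B(k−1)·f(k)/C(k) = 2*(2*k - 1)/(2*k**2 - k + 3); s_k = R·t_k = -(2*k - 1)*factorial(k)/2**k.
Verify: -(2*k**2 - k + 3)*factorial(k)/(2*2**k) matches t_k.
Σ_(k=0)^(7) t_k = s_(8) − s_(0) = -4725/2 − (1) = -4727/2.

Σ = -4727/2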